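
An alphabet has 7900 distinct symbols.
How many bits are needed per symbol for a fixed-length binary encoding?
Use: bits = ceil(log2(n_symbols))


log2(7900) = 12.9476
Bracket: 2^12 = 4096 < 7900 <= 2^13 = 8192
So ceil(log2(7900)) = 13

bits = ceil(log2(7900)) = ceil(12.9476) = 13 bits


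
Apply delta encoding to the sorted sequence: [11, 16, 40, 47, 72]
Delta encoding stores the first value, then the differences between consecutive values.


First value: 11
Deltas:
  16 - 11 = 5
  40 - 16 = 24
  47 - 40 = 7
  72 - 47 = 25


Delta encoded: [11, 5, 24, 7, 25]


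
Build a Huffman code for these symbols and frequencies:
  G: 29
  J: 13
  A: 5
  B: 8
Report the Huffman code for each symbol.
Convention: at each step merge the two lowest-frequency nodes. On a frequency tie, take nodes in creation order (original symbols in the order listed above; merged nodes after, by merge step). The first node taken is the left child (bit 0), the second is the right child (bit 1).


Huffman tree construction:
Step 1: Merge A(5) + B(8) = 13
Step 2: Merge J(13) + (A+B)(13) = 26
Step 3: Merge (J+(A+B))(26) + G(29) = 55
Read each symbol's code off the tree from the root (left child = 0, right child = 1).

Codes:
  G: 1 (length 1)
  J: 00 (length 2)
  A: 010 (length 3)
  B: 011 (length 3)
Average code length: 94/55 = 1.7091 bits/symbol


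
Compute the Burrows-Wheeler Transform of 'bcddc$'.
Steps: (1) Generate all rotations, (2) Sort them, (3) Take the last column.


Rotations (sorted):
  0: $bcddc -> last char: c
  1: bcddc$ -> last char: $
  2: c$bcdd -> last char: d
  3: cddc$b -> last char: b
  4: dc$bcd -> last char: d
  5: ddc$bc -> last char: c


BWT = c$dbdc


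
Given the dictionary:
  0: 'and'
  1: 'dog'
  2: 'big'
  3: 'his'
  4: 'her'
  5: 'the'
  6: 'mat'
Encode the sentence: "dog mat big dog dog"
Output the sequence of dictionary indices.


Look up each word in the dictionary:
  'dog' -> 1
  'mat' -> 6
  'big' -> 2
  'dog' -> 1
  'dog' -> 1

Encoded: [1, 6, 2, 1, 1]


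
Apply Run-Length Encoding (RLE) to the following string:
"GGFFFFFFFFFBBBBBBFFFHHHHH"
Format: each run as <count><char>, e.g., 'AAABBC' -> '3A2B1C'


Scanning runs left to right:
  i=0: run of 'G' x 2 -> '2G'
  i=2: run of 'F' x 9 -> '9F'
  i=11: run of 'B' x 6 -> '6B'
  i=17: run of 'F' x 3 -> '3F'
  i=20: run of 'H' x 5 -> '5H'

RLE = 2G9F6B3F5H


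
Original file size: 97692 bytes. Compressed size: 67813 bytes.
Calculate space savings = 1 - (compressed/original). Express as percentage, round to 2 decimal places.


ratio = compressed/original = 67813/97692 = 0.694151
savings = 1 - ratio = 1 - 0.694151 = 0.305849
as a percentage: 0.305849 * 100 = 30.58%

Space savings = 1 - 67813/97692 = 30.58%


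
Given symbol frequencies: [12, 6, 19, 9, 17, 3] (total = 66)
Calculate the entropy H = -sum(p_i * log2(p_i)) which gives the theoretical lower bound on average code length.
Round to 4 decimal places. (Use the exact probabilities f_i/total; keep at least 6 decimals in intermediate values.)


Per-symbol terms -p_i * log2(p_i) with p_i = f_i/66:
  p = 12/66 = 0.181818: log2(p) = -2.459432, -p*log2(p) = 0.447169
  p = 6/66 = 0.090909: log2(p) = -3.459432, -p*log2(p) = 0.314494
  p = 19/66 = 0.287879: log2(p) = -1.796467, -p*log2(p) = 0.517165
  p = 9/66 = 0.136364: log2(p) = -2.874469, -p*log2(p) = 0.391973
  p = 17/66 = 0.257576: log2(p) = -1.956931, -p*log2(p) = 0.504058
  p = 3/66 = 0.045455: log2(p) = -4.459432, -p*log2(p) = 0.202701
H = 0.447169 + 0.314494 + 0.517165 + 0.391973 + 0.504058 + 0.202701 = 2.377560

H = 2.3776 bits/symbol


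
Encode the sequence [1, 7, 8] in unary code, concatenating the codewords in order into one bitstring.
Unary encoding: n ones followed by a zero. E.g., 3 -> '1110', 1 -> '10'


Encode each number as n ones followed by a terminating 0:
  1 -> 10 (2 bits)
  7 -> 11111110 (8 bits)
  8 -> 111111110 (9 bits)
Total length = 2 + 8 + 9 = 19 bits.

Unary([1, 7, 8]) = 1011111110111111110 (19 bits)


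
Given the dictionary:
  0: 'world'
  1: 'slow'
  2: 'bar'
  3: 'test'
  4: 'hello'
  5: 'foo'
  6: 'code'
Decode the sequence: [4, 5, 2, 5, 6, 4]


Look up each index in the dictionary:
  4 -> 'hello'
  5 -> 'foo'
  2 -> 'bar'
  5 -> 'foo'
  6 -> 'code'
  4 -> 'hello'

Decoded: "hello foo bar foo code hello"


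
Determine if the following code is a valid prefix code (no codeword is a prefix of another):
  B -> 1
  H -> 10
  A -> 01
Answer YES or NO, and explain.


Checking each pair (does one codeword prefix another?):
  B='1' vs H='10': prefix -- VIOLATION

NO -- this is NOT a valid prefix code. B (1) is a prefix of H (10).


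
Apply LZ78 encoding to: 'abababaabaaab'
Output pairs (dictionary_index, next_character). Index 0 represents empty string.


LZ78 encoding steps:
Dictionary: {0: ''}
Step 1: w='' (idx 0), next='a' -> output (0, 'a'), add 'a' as idx 1
Step 2: w='' (idx 0), next='b' -> output (0, 'b'), add 'b' as idx 2
Step 3: w='a' (idx 1), next='b' -> output (1, 'b'), add 'ab' as idx 3
Step 4: w='ab' (idx 3), next='a' -> output (3, 'a'), add 'aba' as idx 4
Step 5: w='aba' (idx 4), next='a' -> output (4, 'a'), add 'abaa' as idx 5
Step 6: w='ab' (idx 3), end of input -> output (3, '')


Encoded: [(0, 'a'), (0, 'b'), (1, 'b'), (3, 'a'), (4, 'a'), (3, '')]


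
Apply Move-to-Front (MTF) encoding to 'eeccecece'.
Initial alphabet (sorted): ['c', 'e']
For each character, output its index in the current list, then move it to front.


MTF encoding:
'e': index 1 in ['c', 'e'] -> ['e', 'c']
'e': index 0 in ['e', 'c'] -> ['e', 'c']
'c': index 1 in ['e', 'c'] -> ['c', 'e']
'c': index 0 in ['c', 'e'] -> ['c', 'e']
'e': index 1 in ['c', 'e'] -> ['e', 'c']
'c': index 1 in ['e', 'c'] -> ['c', 'e']
'e': index 1 in ['c', 'e'] -> ['e', 'c']
'c': index 1 in ['e', 'c'] -> ['c', 'e']
'e': index 1 in ['c', 'e'] -> ['e', 'c']


Output: [1, 0, 1, 0, 1, 1, 1, 1, 1]


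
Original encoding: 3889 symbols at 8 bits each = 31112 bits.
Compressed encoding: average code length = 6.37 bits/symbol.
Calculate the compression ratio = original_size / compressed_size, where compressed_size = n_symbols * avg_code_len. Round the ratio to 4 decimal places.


original_size = n_symbols * orig_bits = 3889 * 8 = 31112 bits
compressed_size = n_symbols * avg_code_len = 3889 * 6.37 = 24772.93 bits
ratio = original_size / compressed_size = 31112 / 24772.93 = 1.2559

Compression ratio = 1.2559


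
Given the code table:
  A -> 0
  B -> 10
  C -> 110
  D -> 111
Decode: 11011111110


Decoding:
110 -> C
111 -> D
111 -> D
10 -> B


Result: CDDB


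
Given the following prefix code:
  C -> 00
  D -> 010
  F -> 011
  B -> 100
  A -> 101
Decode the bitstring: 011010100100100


Decoding step by step:
Bits 011 -> F
Bits 010 -> D
Bits 100 -> B
Bits 100 -> B
Bits 100 -> B


Decoded message: FDBBB


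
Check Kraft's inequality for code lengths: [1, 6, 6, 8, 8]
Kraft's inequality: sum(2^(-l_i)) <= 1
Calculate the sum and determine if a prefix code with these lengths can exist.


Sum = 2^(-1) + 2^(-6) + 2^(-6) + 2^(-8) + 2^(-8)
    = 0.5 + 0.015625 + 0.015625 + 0.00390625 + 0.00390625
    = 138/256 = 0.5390625
Since 0.5390625 <= 1, Kraft's inequality IS satisfied.
A prefix code with these lengths CAN exist.

Kraft sum = 0.5390625. Satisfied.


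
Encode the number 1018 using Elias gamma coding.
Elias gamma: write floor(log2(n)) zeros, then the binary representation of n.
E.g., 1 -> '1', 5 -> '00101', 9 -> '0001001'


num_bits = floor(log2(1018)) + 1 = 10
leading_zeros = num_bits - 1 = 9
binary(1018) = 1111111010

Elias gamma(1018) = '000000000' + '1111111010' = 0000000001111111010 (19 bits)


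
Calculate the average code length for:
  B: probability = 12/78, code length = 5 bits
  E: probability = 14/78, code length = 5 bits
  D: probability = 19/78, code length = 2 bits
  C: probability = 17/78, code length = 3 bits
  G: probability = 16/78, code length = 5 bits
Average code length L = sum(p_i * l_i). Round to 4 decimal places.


Weighted contributions p_i * l_i:
  B: (12/78) * 5 = 60/78
  E: (14/78) * 5 = 70/78
  D: (19/78) * 2 = 38/78
  C: (17/78) * 3 = 51/78
  G: (16/78) * 5 = 80/78
Sum = (60 + 70 + 38 + 51 + 80)/78 = 299/78

L = 299/78 = 3.8333 bits/symbol


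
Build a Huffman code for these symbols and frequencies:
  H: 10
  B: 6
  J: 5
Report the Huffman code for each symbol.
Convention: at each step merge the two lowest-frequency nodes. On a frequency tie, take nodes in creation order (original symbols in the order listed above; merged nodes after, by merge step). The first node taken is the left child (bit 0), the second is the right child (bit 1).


Huffman tree construction:
Step 1: Merge J(5) + B(6) = 11
Step 2: Merge H(10) + (J+B)(11) = 21
Read each symbol's code off the tree from the root (left child = 0, right child = 1).

Codes:
  H: 0 (length 1)
  B: 11 (length 2)
  J: 10 (length 2)
Average code length: 32/21 = 1.5238 bits/symbol


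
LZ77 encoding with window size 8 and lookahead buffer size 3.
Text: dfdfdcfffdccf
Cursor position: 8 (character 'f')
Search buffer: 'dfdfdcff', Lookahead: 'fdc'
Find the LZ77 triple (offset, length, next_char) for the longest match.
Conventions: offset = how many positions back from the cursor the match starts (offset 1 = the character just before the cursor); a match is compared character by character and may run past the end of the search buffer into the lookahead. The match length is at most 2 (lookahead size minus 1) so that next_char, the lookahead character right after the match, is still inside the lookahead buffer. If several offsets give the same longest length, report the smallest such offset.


Try each offset into the search buffer:
  offset=1 (pos 7, char 'f'): match length 1
  offset=2 (pos 6, char 'f'): match length 1
  offset=3 (pos 5, char 'c'): match length 0
  offset=4 (pos 4, char 'd'): match length 0
  offset=5 (pos 3, char 'f'): match length 2
  offset=6 (pos 2, char 'd'): match length 0
  offset=7 (pos 1, char 'f'): match length 2
  offset=8 (pos 0, char 'd'): match length 0
Longest match has length 2, found at offsets 5, 7; take the smallest, offset 5.
next_char = character at position 8 + 2 = 10 -> 'c'

Best match: offset=5, length=2 (matching 'fd' starting at position 3)
LZ77 triple: (5, 2, 'c')


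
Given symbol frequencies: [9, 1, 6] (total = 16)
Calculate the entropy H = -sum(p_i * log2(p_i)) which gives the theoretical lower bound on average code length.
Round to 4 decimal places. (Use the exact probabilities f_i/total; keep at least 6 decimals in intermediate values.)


Per-symbol terms -p_i * log2(p_i) with p_i = f_i/16:
  p = 9/16 = 0.562500: log2(p) = -0.830075, -p*log2(p) = 0.466917
  p = 1/16 = 0.062500: log2(p) = -4.000000, -p*log2(p) = 0.250000
  p = 6/16 = 0.375000: log2(p) = -1.415037, -p*log2(p) = 0.530639
H = 0.466917 + 0.250000 + 0.530639 = 1.247556

H = 1.2476 bits/symbol


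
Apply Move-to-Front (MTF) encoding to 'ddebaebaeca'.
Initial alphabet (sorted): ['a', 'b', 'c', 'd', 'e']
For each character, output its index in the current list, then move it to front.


MTF encoding:
'd': index 3 in ['a', 'b', 'c', 'd', 'e'] -> ['d', 'a', 'b', 'c', 'e']
'd': index 0 in ['d', 'a', 'b', 'c', 'e'] -> ['d', 'a', 'b', 'c', 'e']
'e': index 4 in ['d', 'a', 'b', 'c', 'e'] -> ['e', 'd', 'a', 'b', 'c']
'b': index 3 in ['e', 'd', 'a', 'b', 'c'] -> ['b', 'e', 'd', 'a', 'c']
'a': index 3 in ['b', 'e', 'd', 'a', 'c'] -> ['a', 'b', 'e', 'd', 'c']
'e': index 2 in ['a', 'b', 'e', 'd', 'c'] -> ['e', 'a', 'b', 'd', 'c']
'b': index 2 in ['e', 'a', 'b', 'd', 'c'] -> ['b', 'e', 'a', 'd', 'c']
'a': index 2 in ['b', 'e', 'a', 'd', 'c'] -> ['a', 'b', 'e', 'd', 'c']
'e': index 2 in ['a', 'b', 'e', 'd', 'c'] -> ['e', 'a', 'b', 'd', 'c']
'c': index 4 in ['e', 'a', 'b', 'd', 'c'] -> ['c', 'e', 'a', 'b', 'd']
'a': index 2 in ['c', 'e', 'a', 'b', 'd'] -> ['a', 'c', 'e', 'b', 'd']


Output: [3, 0, 4, 3, 3, 2, 2, 2, 2, 4, 2]


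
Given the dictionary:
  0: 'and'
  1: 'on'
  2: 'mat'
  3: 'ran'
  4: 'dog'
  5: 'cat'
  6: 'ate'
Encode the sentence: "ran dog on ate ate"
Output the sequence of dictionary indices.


Look up each word in the dictionary:
  'ran' -> 3
  'dog' -> 4
  'on' -> 1
  'ate' -> 6
  'ate' -> 6

Encoded: [3, 4, 1, 6, 6]


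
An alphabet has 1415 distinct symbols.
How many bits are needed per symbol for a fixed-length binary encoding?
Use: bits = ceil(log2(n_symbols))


log2(1415) = 10.4666
Bracket: 2^10 = 1024 < 1415 <= 2^11 = 2048
So ceil(log2(1415)) = 11

bits = ceil(log2(1415)) = ceil(10.4666) = 11 bits


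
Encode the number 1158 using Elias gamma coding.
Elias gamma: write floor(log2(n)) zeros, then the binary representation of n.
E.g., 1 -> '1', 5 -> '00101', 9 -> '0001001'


num_bits = floor(log2(1158)) + 1 = 11
leading_zeros = num_bits - 1 = 10
binary(1158) = 10010000110

Elias gamma(1158) = '0000000000' + '10010000110' = 000000000010010000110 (21 bits)


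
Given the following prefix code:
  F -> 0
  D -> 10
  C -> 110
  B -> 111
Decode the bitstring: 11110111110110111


Decoding step by step:
Bits 111 -> B
Bits 10 -> D
Bits 111 -> B
Bits 110 -> C
Bits 110 -> C
Bits 111 -> B


Decoded message: BDBCCB


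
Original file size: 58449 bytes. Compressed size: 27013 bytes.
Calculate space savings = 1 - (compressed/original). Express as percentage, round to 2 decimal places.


ratio = compressed/original = 27013/58449 = 0.462164
savings = 1 - ratio = 1 - 0.462164 = 0.537836
as a percentage: 0.537836 * 100 = 53.78%

Space savings = 1 - 27013/58449 = 53.78%


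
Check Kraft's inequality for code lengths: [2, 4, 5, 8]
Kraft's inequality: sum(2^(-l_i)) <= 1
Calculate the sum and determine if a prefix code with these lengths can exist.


Sum = 2^(-2) + 2^(-4) + 2^(-5) + 2^(-8)
    = 0.25 + 0.0625 + 0.03125 + 0.00390625
    = 89/256 = 0.34765625
Since 0.34765625 <= 1, Kraft's inequality IS satisfied.
A prefix code with these lengths CAN exist.

Kraft sum = 0.34765625. Satisfied.


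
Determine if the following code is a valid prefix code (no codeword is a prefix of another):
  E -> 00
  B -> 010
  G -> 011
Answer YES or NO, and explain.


Checking each pair (does one codeword prefix another?):
  E='00' vs B='010': no prefix
  E='00' vs G='011': no prefix
  B='010' vs E='00': no prefix
  B='010' vs G='011': no prefix
  G='011' vs E='00': no prefix
  G='011' vs B='010': no prefix
No violation found over all pairs.

YES -- this is a valid prefix code. No codeword is a prefix of any other codeword.


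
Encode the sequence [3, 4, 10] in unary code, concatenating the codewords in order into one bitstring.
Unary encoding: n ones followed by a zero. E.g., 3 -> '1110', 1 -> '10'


Encode each number as n ones followed by a terminating 0:
  3 -> 1110 (4 bits)
  4 -> 11110 (5 bits)
  10 -> 11111111110 (11 bits)
Total length = 4 + 5 + 11 = 20 bits.

Unary([3, 4, 10]) = 11101111011111111110 (20 bits)


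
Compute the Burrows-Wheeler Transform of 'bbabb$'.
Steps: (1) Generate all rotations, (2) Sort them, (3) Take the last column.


Rotations (sorted):
  0: $bbabb -> last char: b
  1: abb$bb -> last char: b
  2: b$bbab -> last char: b
  3: babb$b -> last char: b
  4: bb$bba -> last char: a
  5: bbabb$ -> last char: $


BWT = bbbba$


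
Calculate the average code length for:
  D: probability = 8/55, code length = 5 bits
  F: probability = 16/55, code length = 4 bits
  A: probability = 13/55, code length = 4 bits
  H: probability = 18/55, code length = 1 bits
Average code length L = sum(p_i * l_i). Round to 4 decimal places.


Weighted contributions p_i * l_i:
  D: (8/55) * 5 = 40/55
  F: (16/55) * 4 = 64/55
  A: (13/55) * 4 = 52/55
  H: (18/55) * 1 = 18/55
Sum = (40 + 64 + 52 + 18)/55 = 174/55

L = 174/55 = 3.1636 bits/symbol


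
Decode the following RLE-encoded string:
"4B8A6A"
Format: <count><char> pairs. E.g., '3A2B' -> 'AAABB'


Expanding each <count><char> pair:
  4B -> 'BBBB'
  8A -> 'AAAAAAAA'
  6A -> 'AAAAAA'

Decoded = BBBBAAAAAAAAAAAAAA


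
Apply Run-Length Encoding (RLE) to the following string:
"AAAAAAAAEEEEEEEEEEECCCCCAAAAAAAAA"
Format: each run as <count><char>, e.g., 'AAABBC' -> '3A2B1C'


Scanning runs left to right:
  i=0: run of 'A' x 8 -> '8A'
  i=8: run of 'E' x 11 -> '11E'
  i=19: run of 'C' x 5 -> '5C'
  i=24: run of 'A' x 9 -> '9A'

RLE = 8A11E5C9A


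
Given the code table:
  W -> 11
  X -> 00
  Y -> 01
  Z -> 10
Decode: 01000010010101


Decoding:
01 -> Y
00 -> X
00 -> X
10 -> Z
01 -> Y
01 -> Y
01 -> Y


Result: YXXZYYY


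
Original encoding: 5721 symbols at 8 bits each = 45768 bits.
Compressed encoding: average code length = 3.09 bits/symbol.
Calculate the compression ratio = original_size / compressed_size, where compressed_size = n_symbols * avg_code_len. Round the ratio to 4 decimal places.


original_size = n_symbols * orig_bits = 5721 * 8 = 45768 bits
compressed_size = n_symbols * avg_code_len = 5721 * 3.09 = 17677.89 bits
ratio = original_size / compressed_size = 45768 / 17677.89 = 2.589

Compression ratio = 2.589


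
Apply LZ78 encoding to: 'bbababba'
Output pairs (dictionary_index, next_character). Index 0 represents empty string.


LZ78 encoding steps:
Dictionary: {0: ''}
Step 1: w='' (idx 0), next='b' -> output (0, 'b'), add 'b' as idx 1
Step 2: w='b' (idx 1), next='a' -> output (1, 'a'), add 'ba' as idx 2
Step 3: w='ba' (idx 2), next='b' -> output (2, 'b'), add 'bab' as idx 3
Step 4: w='ba' (idx 2), end of input -> output (2, '')


Encoded: [(0, 'b'), (1, 'a'), (2, 'b'), (2, '')]


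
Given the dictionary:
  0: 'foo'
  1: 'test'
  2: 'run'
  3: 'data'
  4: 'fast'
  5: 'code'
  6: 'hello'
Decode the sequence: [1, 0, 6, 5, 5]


Look up each index in the dictionary:
  1 -> 'test'
  0 -> 'foo'
  6 -> 'hello'
  5 -> 'code'
  5 -> 'code'

Decoded: "test foo hello code code"


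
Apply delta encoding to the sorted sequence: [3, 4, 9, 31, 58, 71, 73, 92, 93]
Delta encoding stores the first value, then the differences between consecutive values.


First value: 3
Deltas:
  4 - 3 = 1
  9 - 4 = 5
  31 - 9 = 22
  58 - 31 = 27
  71 - 58 = 13
  73 - 71 = 2
  92 - 73 = 19
  93 - 92 = 1


Delta encoded: [3, 1, 5, 22, 27, 13, 2, 19, 1]


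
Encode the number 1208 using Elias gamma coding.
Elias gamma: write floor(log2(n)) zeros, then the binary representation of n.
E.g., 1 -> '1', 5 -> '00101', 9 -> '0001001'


num_bits = floor(log2(1208)) + 1 = 11
leading_zeros = num_bits - 1 = 10
binary(1208) = 10010111000

Elias gamma(1208) = '0000000000' + '10010111000' = 000000000010010111000 (21 bits)


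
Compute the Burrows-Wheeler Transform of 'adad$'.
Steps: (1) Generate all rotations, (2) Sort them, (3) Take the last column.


Rotations (sorted):
  0: $adad -> last char: d
  1: ad$ad -> last char: d
  2: adad$ -> last char: $
  3: d$ada -> last char: a
  4: dad$a -> last char: a


BWT = dd$aa


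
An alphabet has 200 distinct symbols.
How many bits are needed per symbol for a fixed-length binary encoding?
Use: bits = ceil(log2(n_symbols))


log2(200) = 7.6439
Bracket: 2^7 = 128 < 200 <= 2^8 = 256
So ceil(log2(200)) = 8

bits = ceil(log2(200)) = ceil(7.6439) = 8 bits


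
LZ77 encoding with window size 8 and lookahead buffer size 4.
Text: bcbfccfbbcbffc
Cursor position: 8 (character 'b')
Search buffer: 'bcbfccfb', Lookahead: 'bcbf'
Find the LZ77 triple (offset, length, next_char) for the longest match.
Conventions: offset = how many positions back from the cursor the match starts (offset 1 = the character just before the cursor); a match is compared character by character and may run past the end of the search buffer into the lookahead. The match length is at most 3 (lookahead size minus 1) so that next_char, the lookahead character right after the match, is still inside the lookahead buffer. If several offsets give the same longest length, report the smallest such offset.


Try each offset into the search buffer:
  offset=1 (pos 7, char 'b'): match length 1
  offset=2 (pos 6, char 'f'): match length 0
  offset=3 (pos 5, char 'c'): match length 0
  offset=4 (pos 4, char 'c'): match length 0
  offset=5 (pos 3, char 'f'): match length 0
  offset=6 (pos 2, char 'b'): match length 1
  offset=7 (pos 1, char 'c'): match length 0
  offset=8 (pos 0, char 'b'): match length 3
Longest match has length 3 at offset 8.
next_char = character at position 8 + 3 = 11 -> 'f'

Best match: offset=8, length=3 (matching 'bcb' starting at position 0)
LZ77 triple: (8, 3, 'f')


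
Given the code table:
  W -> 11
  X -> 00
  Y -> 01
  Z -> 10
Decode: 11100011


Decoding:
11 -> W
10 -> Z
00 -> X
11 -> W


Result: WZXW


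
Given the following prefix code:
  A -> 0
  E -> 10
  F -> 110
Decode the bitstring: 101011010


Decoding step by step:
Bits 10 -> E
Bits 10 -> E
Bits 110 -> F
Bits 10 -> E


Decoded message: EEFE


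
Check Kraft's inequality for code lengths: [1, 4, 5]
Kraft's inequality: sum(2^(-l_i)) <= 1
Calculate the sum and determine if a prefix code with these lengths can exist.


Sum = 2^(-1) + 2^(-4) + 2^(-5)
    = 0.5 + 0.0625 + 0.03125
    = 19/32 = 0.59375
Since 0.59375 <= 1, Kraft's inequality IS satisfied.
A prefix code with these lengths CAN exist.

Kraft sum = 0.59375. Satisfied.


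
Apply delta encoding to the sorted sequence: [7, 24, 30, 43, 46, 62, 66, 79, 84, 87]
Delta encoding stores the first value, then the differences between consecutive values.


First value: 7
Deltas:
  24 - 7 = 17
  30 - 24 = 6
  43 - 30 = 13
  46 - 43 = 3
  62 - 46 = 16
  66 - 62 = 4
  79 - 66 = 13
  84 - 79 = 5
  87 - 84 = 3


Delta encoded: [7, 17, 6, 13, 3, 16, 4, 13, 5, 3]


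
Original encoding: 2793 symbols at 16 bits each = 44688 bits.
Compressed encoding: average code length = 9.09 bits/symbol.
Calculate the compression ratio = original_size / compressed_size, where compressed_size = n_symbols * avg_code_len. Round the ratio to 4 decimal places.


original_size = n_symbols * orig_bits = 2793 * 16 = 44688 bits
compressed_size = n_symbols * avg_code_len = 2793 * 9.09 = 25388.37 bits
ratio = original_size / compressed_size = 44688 / 25388.37 = 1.7602

Compression ratio = 1.7602


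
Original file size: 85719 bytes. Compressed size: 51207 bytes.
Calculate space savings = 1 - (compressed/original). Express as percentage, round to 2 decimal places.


ratio = compressed/original = 51207/85719 = 0.597382
savings = 1 - ratio = 1 - 0.597382 = 0.402618
as a percentage: 0.402618 * 100 = 40.26%

Space savings = 1 - 51207/85719 = 40.26%


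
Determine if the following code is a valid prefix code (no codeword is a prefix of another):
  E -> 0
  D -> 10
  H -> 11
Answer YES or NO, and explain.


Checking each pair (does one codeword prefix another?):
  E='0' vs D='10': no prefix
  E='0' vs H='11': no prefix
  D='10' vs E='0': no prefix
  D='10' vs H='11': no prefix
  H='11' vs E='0': no prefix
  H='11' vs D='10': no prefix
No violation found over all pairs.

YES -- this is a valid prefix code. No codeword is a prefix of any other codeword.


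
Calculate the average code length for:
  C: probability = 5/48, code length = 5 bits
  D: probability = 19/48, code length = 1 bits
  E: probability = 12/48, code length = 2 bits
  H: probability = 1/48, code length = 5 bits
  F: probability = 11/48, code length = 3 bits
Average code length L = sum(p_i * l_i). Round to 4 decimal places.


Weighted contributions p_i * l_i:
  C: (5/48) * 5 = 25/48
  D: (19/48) * 1 = 19/48
  E: (12/48) * 2 = 24/48
  H: (1/48) * 5 = 5/48
  F: (11/48) * 3 = 33/48
Sum = (25 + 19 + 24 + 5 + 33)/48 = 106/48

L = 106/48 = 2.2083 bits/symbol


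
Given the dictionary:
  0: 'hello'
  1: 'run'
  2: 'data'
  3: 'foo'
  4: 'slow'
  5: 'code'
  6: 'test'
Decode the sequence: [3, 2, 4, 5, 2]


Look up each index in the dictionary:
  3 -> 'foo'
  2 -> 'data'
  4 -> 'slow'
  5 -> 'code'
  2 -> 'data'

Decoded: "foo data slow code data"


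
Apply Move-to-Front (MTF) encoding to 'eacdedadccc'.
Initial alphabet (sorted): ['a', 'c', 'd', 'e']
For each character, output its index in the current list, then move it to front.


MTF encoding:
'e': index 3 in ['a', 'c', 'd', 'e'] -> ['e', 'a', 'c', 'd']
'a': index 1 in ['e', 'a', 'c', 'd'] -> ['a', 'e', 'c', 'd']
'c': index 2 in ['a', 'e', 'c', 'd'] -> ['c', 'a', 'e', 'd']
'd': index 3 in ['c', 'a', 'e', 'd'] -> ['d', 'c', 'a', 'e']
'e': index 3 in ['d', 'c', 'a', 'e'] -> ['e', 'd', 'c', 'a']
'd': index 1 in ['e', 'd', 'c', 'a'] -> ['d', 'e', 'c', 'a']
'a': index 3 in ['d', 'e', 'c', 'a'] -> ['a', 'd', 'e', 'c']
'd': index 1 in ['a', 'd', 'e', 'c'] -> ['d', 'a', 'e', 'c']
'c': index 3 in ['d', 'a', 'e', 'c'] -> ['c', 'd', 'a', 'e']
'c': index 0 in ['c', 'd', 'a', 'e'] -> ['c', 'd', 'a', 'e']
'c': index 0 in ['c', 'd', 'a', 'e'] -> ['c', 'd', 'a', 'e']


Output: [3, 1, 2, 3, 3, 1, 3, 1, 3, 0, 0]


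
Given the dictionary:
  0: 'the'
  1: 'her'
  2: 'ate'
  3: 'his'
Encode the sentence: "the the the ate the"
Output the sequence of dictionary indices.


Look up each word in the dictionary:
  'the' -> 0
  'the' -> 0
  'the' -> 0
  'ate' -> 2
  'the' -> 0

Encoded: [0, 0, 0, 2, 0]


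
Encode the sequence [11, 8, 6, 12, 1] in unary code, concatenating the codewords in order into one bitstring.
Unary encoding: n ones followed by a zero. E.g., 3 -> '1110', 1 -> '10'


Encode each number as n ones followed by a terminating 0:
  11 -> 111111111110 (12 bits)
  8 -> 111111110 (9 bits)
  6 -> 1111110 (7 bits)
  12 -> 1111111111110 (13 bits)
  1 -> 10 (2 bits)
Total length = 12 + 9 + 7 + 13 + 2 = 43 bits.

Unary([11, 8, 6, 12, 1]) = 1111111111101111111101111110111111111111010 (43 bits)


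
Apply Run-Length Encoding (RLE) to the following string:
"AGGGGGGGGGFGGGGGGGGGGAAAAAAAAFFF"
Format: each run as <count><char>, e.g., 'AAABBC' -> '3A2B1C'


Scanning runs left to right:
  i=0: run of 'A' x 1 -> '1A'
  i=1: run of 'G' x 9 -> '9G'
  i=10: run of 'F' x 1 -> '1F'
  i=11: run of 'G' x 10 -> '10G'
  i=21: run of 'A' x 8 -> '8A'
  i=29: run of 'F' x 3 -> '3F'

RLE = 1A9G1F10G8A3F


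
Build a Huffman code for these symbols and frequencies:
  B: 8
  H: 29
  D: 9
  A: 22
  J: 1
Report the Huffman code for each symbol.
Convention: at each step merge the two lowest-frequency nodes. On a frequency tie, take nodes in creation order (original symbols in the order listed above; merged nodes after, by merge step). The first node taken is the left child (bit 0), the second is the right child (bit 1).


Huffman tree construction:
Step 1: Merge J(1) + B(8) = 9
Step 2: Merge D(9) + (J+B)(9) = 18
Step 3: Merge (D+(J+B))(18) + A(22) = 40
Step 4: Merge H(29) + ((D+(J+B))+A)(40) = 69
Read each symbol's code off the tree from the root (left child = 0, right child = 1).

Codes:
  B: 1011 (length 4)
  H: 0 (length 1)
  D: 100 (length 3)
  A: 11 (length 2)
  J: 1010 (length 4)
Average code length: 136/69 = 1.9710 bits/symbol


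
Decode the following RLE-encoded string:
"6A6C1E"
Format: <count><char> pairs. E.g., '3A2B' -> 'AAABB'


Expanding each <count><char> pair:
  6A -> 'AAAAAA'
  6C -> 'CCCCCC'
  1E -> 'E'

Decoded = AAAAAACCCCCCE


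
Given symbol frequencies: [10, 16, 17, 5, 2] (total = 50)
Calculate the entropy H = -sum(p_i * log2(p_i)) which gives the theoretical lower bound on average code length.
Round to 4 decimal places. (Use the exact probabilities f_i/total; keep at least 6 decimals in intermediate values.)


Per-symbol terms -p_i * log2(p_i) with p_i = f_i/50:
  p = 10/50 = 0.200000: log2(p) = -2.321928, -p*log2(p) = 0.464386
  p = 16/50 = 0.320000: log2(p) = -1.643856, -p*log2(p) = 0.526034
  p = 17/50 = 0.340000: log2(p) = -1.556393, -p*log2(p) = 0.529174
  p = 5/50 = 0.100000: log2(p) = -3.321928, -p*log2(p) = 0.332193
  p = 2/50 = 0.040000: log2(p) = -4.643856, -p*log2(p) = 0.185754
H = 0.464386 + 0.526034 + 0.529174 + 0.332193 + 0.185754 = 2.037541

H = 2.0375 bits/symbol


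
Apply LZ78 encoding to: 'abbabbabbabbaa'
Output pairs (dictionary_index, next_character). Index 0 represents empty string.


LZ78 encoding steps:
Dictionary: {0: ''}
Step 1: w='' (idx 0), next='a' -> output (0, 'a'), add 'a' as idx 1
Step 2: w='' (idx 0), next='b' -> output (0, 'b'), add 'b' as idx 2
Step 3: w='b' (idx 2), next='a' -> output (2, 'a'), add 'ba' as idx 3
Step 4: w='b' (idx 2), next='b' -> output (2, 'b'), add 'bb' as idx 4
Step 5: w='a' (idx 1), next='b' -> output (1, 'b'), add 'ab' as idx 5
Step 6: w='ba' (idx 3), next='b' -> output (3, 'b'), add 'bab' as idx 6
Step 7: w='ba' (idx 3), next='a' -> output (3, 'a'), add 'baa' as idx 7


Encoded: [(0, 'a'), (0, 'b'), (2, 'a'), (2, 'b'), (1, 'b'), (3, 'b'), (3, 'a')]


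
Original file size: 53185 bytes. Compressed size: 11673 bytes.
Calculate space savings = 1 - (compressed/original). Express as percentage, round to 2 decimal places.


ratio = compressed/original = 11673/53185 = 0.219479
savings = 1 - ratio = 1 - 0.219479 = 0.780521
as a percentage: 0.780521 * 100 = 78.05%

Space savings = 1 - 11673/53185 = 78.05%


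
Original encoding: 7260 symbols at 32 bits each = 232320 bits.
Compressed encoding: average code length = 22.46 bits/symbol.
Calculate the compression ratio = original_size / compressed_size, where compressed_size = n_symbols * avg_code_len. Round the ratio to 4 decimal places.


original_size = n_symbols * orig_bits = 7260 * 32 = 232320 bits
compressed_size = n_symbols * avg_code_len = 7260 * 22.46 = 163059.6 bits
ratio = original_size / compressed_size = 232320 / 163059.6 = 1.4248

Compression ratio = 1.4248


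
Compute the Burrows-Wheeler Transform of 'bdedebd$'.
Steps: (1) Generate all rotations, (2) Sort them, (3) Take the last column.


Rotations (sorted):
  0: $bdedebd -> last char: d
  1: bd$bdede -> last char: e
  2: bdedebd$ -> last char: $
  3: d$bdedeb -> last char: b
  4: debd$bde -> last char: e
  5: dedebd$b -> last char: b
  6: ebd$bded -> last char: d
  7: edebd$bd -> last char: d


BWT = de$bebdd


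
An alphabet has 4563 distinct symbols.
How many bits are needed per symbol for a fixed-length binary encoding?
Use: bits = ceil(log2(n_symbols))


log2(4563) = 12.1558
Bracket: 2^12 = 4096 < 4563 <= 2^13 = 8192
So ceil(log2(4563)) = 13

bits = ceil(log2(4563)) = ceil(12.1558) = 13 bits


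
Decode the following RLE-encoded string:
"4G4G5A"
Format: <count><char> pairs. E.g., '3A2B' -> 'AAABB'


Expanding each <count><char> pair:
  4G -> 'GGGG'
  4G -> 'GGGG'
  5A -> 'AAAAA'

Decoded = GGGGGGGGAAAAA


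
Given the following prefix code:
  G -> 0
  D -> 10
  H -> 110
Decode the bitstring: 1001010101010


Decoding step by step:
Bits 10 -> D
Bits 0 -> G
Bits 10 -> D
Bits 10 -> D
Bits 10 -> D
Bits 10 -> D
Bits 10 -> D


Decoded message: DGDDDDD


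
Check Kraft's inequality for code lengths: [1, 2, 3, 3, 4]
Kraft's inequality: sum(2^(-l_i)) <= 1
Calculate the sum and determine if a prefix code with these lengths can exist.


Sum = 2^(-1) + 2^(-2) + 2^(-3) + 2^(-3) + 2^(-4)
    = 0.5 + 0.25 + 0.125 + 0.125 + 0.0625
    = 17/16 = 1.0625
Since 1.0625 > 1, Kraft's inequality is NOT satisfied.
A prefix code with these lengths CANNOT exist.

Kraft sum = 1.0625. Not satisfied.


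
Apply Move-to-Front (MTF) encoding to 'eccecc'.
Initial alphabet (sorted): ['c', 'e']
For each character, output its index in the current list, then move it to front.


MTF encoding:
'e': index 1 in ['c', 'e'] -> ['e', 'c']
'c': index 1 in ['e', 'c'] -> ['c', 'e']
'c': index 0 in ['c', 'e'] -> ['c', 'e']
'e': index 1 in ['c', 'e'] -> ['e', 'c']
'c': index 1 in ['e', 'c'] -> ['c', 'e']
'c': index 0 in ['c', 'e'] -> ['c', 'e']


Output: [1, 1, 0, 1, 1, 0]


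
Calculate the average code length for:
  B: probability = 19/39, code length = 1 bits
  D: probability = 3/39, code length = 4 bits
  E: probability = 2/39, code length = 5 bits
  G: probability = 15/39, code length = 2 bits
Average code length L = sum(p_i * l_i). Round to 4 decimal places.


Weighted contributions p_i * l_i:
  B: (19/39) * 1 = 19/39
  D: (3/39) * 4 = 12/39
  E: (2/39) * 5 = 10/39
  G: (15/39) * 2 = 30/39
Sum = (19 + 12 + 10 + 30)/39 = 71/39

L = 71/39 = 1.8205 bits/symbol


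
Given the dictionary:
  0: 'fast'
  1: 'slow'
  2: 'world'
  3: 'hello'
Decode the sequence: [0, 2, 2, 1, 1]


Look up each index in the dictionary:
  0 -> 'fast'
  2 -> 'world'
  2 -> 'world'
  1 -> 'slow'
  1 -> 'slow'

Decoded: "fast world world slow slow"


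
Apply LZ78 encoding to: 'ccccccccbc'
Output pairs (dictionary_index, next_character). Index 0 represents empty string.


LZ78 encoding steps:
Dictionary: {0: ''}
Step 1: w='' (idx 0), next='c' -> output (0, 'c'), add 'c' as idx 1
Step 2: w='c' (idx 1), next='c' -> output (1, 'c'), add 'cc' as idx 2
Step 3: w='cc' (idx 2), next='c' -> output (2, 'c'), add 'ccc' as idx 3
Step 4: w='cc' (idx 2), next='b' -> output (2, 'b'), add 'ccb' as idx 4
Step 5: w='c' (idx 1), end of input -> output (1, '')


Encoded: [(0, 'c'), (1, 'c'), (2, 'c'), (2, 'b'), (1, '')]


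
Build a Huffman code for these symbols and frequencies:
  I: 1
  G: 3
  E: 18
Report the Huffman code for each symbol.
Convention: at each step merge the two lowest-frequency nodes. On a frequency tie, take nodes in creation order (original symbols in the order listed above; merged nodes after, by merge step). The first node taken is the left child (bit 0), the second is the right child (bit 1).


Huffman tree construction:
Step 1: Merge I(1) + G(3) = 4
Step 2: Merge (I+G)(4) + E(18) = 22
Read each symbol's code off the tree from the root (left child = 0, right child = 1).

Codes:
  I: 00 (length 2)
  G: 01 (length 2)
  E: 1 (length 1)
Average code length: 26/22 = 1.1818 bits/symbol


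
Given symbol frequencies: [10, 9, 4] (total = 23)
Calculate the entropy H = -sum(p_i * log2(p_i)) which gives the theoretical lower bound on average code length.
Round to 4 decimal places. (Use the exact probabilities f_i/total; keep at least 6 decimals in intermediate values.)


Per-symbol terms -p_i * log2(p_i) with p_i = f_i/23:
  p = 10/23 = 0.434783: log2(p) = -1.201634, -p*log2(p) = 0.522450
  p = 9/23 = 0.391304: log2(p) = -1.353637, -p*log2(p) = 0.529684
  p = 4/23 = 0.173913: log2(p) = -2.523562, -p*log2(p) = 0.438880
H = 0.522450 + 0.529684 + 0.438880 = 1.491014

H = 1.491 bits/symbol


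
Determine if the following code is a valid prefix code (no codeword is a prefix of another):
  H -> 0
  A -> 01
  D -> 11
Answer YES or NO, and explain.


Checking each pair (does one codeword prefix another?):
  H='0' vs A='01': prefix -- VIOLATION

NO -- this is NOT a valid prefix code. H (0) is a prefix of A (01).


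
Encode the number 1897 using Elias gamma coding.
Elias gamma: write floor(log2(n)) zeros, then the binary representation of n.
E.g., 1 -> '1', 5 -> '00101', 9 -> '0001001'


num_bits = floor(log2(1897)) + 1 = 11
leading_zeros = num_bits - 1 = 10
binary(1897) = 11101101001

Elias gamma(1897) = '0000000000' + '11101101001' = 000000000011101101001 (21 bits)


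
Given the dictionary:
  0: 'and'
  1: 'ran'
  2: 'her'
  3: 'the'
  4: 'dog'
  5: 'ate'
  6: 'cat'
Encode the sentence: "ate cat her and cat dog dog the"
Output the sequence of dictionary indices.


Look up each word in the dictionary:
  'ate' -> 5
  'cat' -> 6
  'her' -> 2
  'and' -> 0
  'cat' -> 6
  'dog' -> 4
  'dog' -> 4
  'the' -> 3

Encoded: [5, 6, 2, 0, 6, 4, 4, 3]


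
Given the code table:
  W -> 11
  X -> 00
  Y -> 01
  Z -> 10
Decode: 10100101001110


Decoding:
10 -> Z
10 -> Z
01 -> Y
01 -> Y
00 -> X
11 -> W
10 -> Z


Result: ZZYYXWZ


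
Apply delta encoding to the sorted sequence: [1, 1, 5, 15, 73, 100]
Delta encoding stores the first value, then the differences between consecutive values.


First value: 1
Deltas:
  1 - 1 = 0
  5 - 1 = 4
  15 - 5 = 10
  73 - 15 = 58
  100 - 73 = 27


Delta encoded: [1, 0, 4, 10, 58, 27]


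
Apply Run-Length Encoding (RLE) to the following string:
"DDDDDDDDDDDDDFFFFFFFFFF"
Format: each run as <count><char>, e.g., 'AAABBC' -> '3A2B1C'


Scanning runs left to right:
  i=0: run of 'D' x 13 -> '13D'
  i=13: run of 'F' x 10 -> '10F'

RLE = 13D10F


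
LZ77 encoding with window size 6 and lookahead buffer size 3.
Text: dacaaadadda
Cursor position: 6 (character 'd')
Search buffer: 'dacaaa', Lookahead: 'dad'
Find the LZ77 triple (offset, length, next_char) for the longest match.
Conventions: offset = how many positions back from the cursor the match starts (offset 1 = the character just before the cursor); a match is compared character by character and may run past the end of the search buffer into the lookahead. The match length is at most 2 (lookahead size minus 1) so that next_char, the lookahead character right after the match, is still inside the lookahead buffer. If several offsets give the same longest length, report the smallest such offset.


Try each offset into the search buffer:
  offset=1 (pos 5, char 'a'): match length 0
  offset=2 (pos 4, char 'a'): match length 0
  offset=3 (pos 3, char 'a'): match length 0
  offset=4 (pos 2, char 'c'): match length 0
  offset=5 (pos 1, char 'a'): match length 0
  offset=6 (pos 0, char 'd'): match length 2
Longest match has length 2 at offset 6.
next_char = character at position 6 + 2 = 8 -> 'd'

Best match: offset=6, length=2 (matching 'da' starting at position 0)
LZ77 triple: (6, 2, 'd')


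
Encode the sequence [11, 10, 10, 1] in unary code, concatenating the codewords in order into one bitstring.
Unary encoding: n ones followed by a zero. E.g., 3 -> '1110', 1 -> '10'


Encode each number as n ones followed by a terminating 0:
  11 -> 111111111110 (12 bits)
  10 -> 11111111110 (11 bits)
  10 -> 11111111110 (11 bits)
  1 -> 10 (2 bits)
Total length = 12 + 11 + 11 + 2 = 36 bits.

Unary([11, 10, 10, 1]) = 111111111110111111111101111111111010 (36 bits)


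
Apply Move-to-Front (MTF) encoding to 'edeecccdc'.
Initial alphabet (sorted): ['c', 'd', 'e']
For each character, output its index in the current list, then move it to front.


MTF encoding:
'e': index 2 in ['c', 'd', 'e'] -> ['e', 'c', 'd']
'd': index 2 in ['e', 'c', 'd'] -> ['d', 'e', 'c']
'e': index 1 in ['d', 'e', 'c'] -> ['e', 'd', 'c']
'e': index 0 in ['e', 'd', 'c'] -> ['e', 'd', 'c']
'c': index 2 in ['e', 'd', 'c'] -> ['c', 'e', 'd']
'c': index 0 in ['c', 'e', 'd'] -> ['c', 'e', 'd']
'c': index 0 in ['c', 'e', 'd'] -> ['c', 'e', 'd']
'd': index 2 in ['c', 'e', 'd'] -> ['d', 'c', 'e']
'c': index 1 in ['d', 'c', 'e'] -> ['c', 'd', 'e']


Output: [2, 2, 1, 0, 2, 0, 0, 2, 1]


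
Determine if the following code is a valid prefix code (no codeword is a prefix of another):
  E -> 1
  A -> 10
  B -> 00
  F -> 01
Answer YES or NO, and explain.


Checking each pair (does one codeword prefix another?):
  E='1' vs A='10': prefix -- VIOLATION

NO -- this is NOT a valid prefix code. E (1) is a prefix of A (10).


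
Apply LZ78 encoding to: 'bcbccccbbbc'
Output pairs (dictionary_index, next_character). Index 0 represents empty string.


LZ78 encoding steps:
Dictionary: {0: ''}
Step 1: w='' (idx 0), next='b' -> output (0, 'b'), add 'b' as idx 1
Step 2: w='' (idx 0), next='c' -> output (0, 'c'), add 'c' as idx 2
Step 3: w='b' (idx 1), next='c' -> output (1, 'c'), add 'bc' as idx 3
Step 4: w='c' (idx 2), next='c' -> output (2, 'c'), add 'cc' as idx 4
Step 5: w='c' (idx 2), next='b' -> output (2, 'b'), add 'cb' as idx 5
Step 6: w='b' (idx 1), next='b' -> output (1, 'b'), add 'bb' as idx 6
Step 7: w='c' (idx 2), end of input -> output (2, '')


Encoded: [(0, 'b'), (0, 'c'), (1, 'c'), (2, 'c'), (2, 'b'), (1, 'b'), (2, '')]


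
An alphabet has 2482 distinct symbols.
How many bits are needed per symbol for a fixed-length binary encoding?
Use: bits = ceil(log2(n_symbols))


log2(2482) = 11.2773
Bracket: 2^11 = 2048 < 2482 <= 2^12 = 4096
So ceil(log2(2482)) = 12

bits = ceil(log2(2482)) = ceil(11.2773) = 12 bits


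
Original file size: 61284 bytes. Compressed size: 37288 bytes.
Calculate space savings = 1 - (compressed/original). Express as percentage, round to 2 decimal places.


ratio = compressed/original = 37288/61284 = 0.608446
savings = 1 - ratio = 1 - 0.608446 = 0.391554
as a percentage: 0.391554 * 100 = 39.16%

Space savings = 1 - 37288/61284 = 39.16%


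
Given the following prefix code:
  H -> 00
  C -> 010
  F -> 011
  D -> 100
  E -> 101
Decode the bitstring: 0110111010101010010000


Decoding step by step:
Bits 011 -> F
Bits 011 -> F
Bits 101 -> E
Bits 010 -> C
Bits 101 -> E
Bits 00 -> H
Bits 100 -> D
Bits 00 -> H


Decoded message: FFECEHDH
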